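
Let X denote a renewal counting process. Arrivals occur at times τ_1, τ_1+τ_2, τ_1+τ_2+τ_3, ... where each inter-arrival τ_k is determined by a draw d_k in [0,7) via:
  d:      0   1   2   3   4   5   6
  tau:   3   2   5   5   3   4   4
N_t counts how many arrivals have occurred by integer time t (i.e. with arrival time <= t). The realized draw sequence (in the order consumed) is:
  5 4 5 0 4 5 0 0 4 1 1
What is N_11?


draw d_1=5: τ_1=4, arrival time A_1=4
draw d_2=4: τ_2=3, arrival time A_2=7
draw d_3=5: τ_3=4, arrival time A_3=11
draw d_4=0: τ_4=3, arrival time A_4=14
draw d_5=4: τ_5=3, arrival time A_5=17
draw d_6=5: τ_6=4, arrival time A_6=21
draw d_7=0: τ_7=3, arrival time A_7=24
draw d_8=0: τ_8=3, arrival time A_8=27
draw d_9=4: τ_9=3, arrival time A_9=30
draw d_10=1: τ_10=2, arrival time A_10=32
draw d_11=1: τ_11=2, arrival time A_11=34
N_t over t=0..11: 0:0 1:0 2:0 3:0 4:1 5:1 6:1 7:2 8:2 9:2 10:2 11:3

3


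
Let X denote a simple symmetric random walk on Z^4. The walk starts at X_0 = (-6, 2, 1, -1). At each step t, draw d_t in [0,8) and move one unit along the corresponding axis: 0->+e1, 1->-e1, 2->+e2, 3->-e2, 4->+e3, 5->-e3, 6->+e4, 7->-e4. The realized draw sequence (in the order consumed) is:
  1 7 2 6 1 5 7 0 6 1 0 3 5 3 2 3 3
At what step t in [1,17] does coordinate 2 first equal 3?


t=0: X=(-6, 2, 1, -1), d=1 → -e1, X_1=(-7, 2, 1, -1)
t=1: X=(-7, 2, 1, -1), d=7 → -e4, X_2=(-7, 2, 1, -2)
t=2: X=(-7, 2, 1, -2), d=2 → +e2, X_3=(-7, 3, 1, -2)
t=3: X=(-7, 3, 1, -2), d=6 → +e4, X_4=(-7, 3, 1, -1)
t=4: X=(-7, 3, 1, -1), d=1 → -e1, X_5=(-8, 3, 1, -1)
t=5: X=(-8, 3, 1, -1), d=5 → -e3, X_6=(-8, 3, 0, -1)
t=6: X=(-8, 3, 0, -1), d=7 → -e4, X_7=(-8, 3, 0, -2)
t=7: X=(-8, 3, 0, -2), d=0 → +e1, X_8=(-7, 3, 0, -2)
t=8: X=(-7, 3, 0, -2), d=6 → +e4, X_9=(-7, 3, 0, -1)
t=9: X=(-7, 3, 0, -1), d=1 → -e1, X_10=(-8, 3, 0, -1)
t=10: X=(-8, 3, 0, -1), d=0 → +e1, X_11=(-7, 3, 0, -1)
t=11: X=(-7, 3, 0, -1), d=3 → -e2, X_12=(-7, 2, 0, -1)
t=12: X=(-7, 2, 0, -1), d=5 → -e3, X_13=(-7, 2, -1, -1)
t=13: X=(-7, 2, -1, -1), d=3 → -e2, X_14=(-7, 1, -1, -1)
t=14: X=(-7, 1, -1, -1), d=2 → +e2, X_15=(-7, 2, -1, -1)
t=15: X=(-7, 2, -1, -1), d=3 → -e2, X_16=(-7, 1, -1, -1)
t=16: X=(-7, 1, -1, -1), d=3 → -e2, X_17=(-7, 0, -1, -1)

3


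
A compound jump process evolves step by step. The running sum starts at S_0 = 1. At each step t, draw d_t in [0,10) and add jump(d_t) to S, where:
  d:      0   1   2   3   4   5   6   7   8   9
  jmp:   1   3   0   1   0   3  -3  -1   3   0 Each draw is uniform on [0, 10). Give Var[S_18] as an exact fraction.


3069/50

Outcome values over d=0..9: [1, 3, 0, 1, 0, 3, -3, -1, 3, 0]
Σy = 7, Σy² = 39, M = 10
μ = 7/10 = 7/10,  σ² = 39/10 − (7/10)² = 341/100
Independent increments: Var[S_18] = 18·σ² = 18·(341/100) = 3069/50


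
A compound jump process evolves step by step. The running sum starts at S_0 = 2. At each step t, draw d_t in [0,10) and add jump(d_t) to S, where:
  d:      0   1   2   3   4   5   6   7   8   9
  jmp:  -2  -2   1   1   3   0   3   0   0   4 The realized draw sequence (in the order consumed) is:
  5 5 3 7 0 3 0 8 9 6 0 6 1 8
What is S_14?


6

t=0: S=2, d=5, jump=0, S_1=2
t=1: S=2, d=5, jump=0, S_2=2
t=2: S=2, d=3, jump=1, S_3=3
t=3: S=3, d=7, jump=0, S_4=3
t=4: S=3, d=0, jump=-2, S_5=1
t=5: S=1, d=3, jump=1, S_6=2
t=6: S=2, d=0, jump=-2, S_7=0
t=7: S=0, d=8, jump=0, S_8=0
t=8: S=0, d=9, jump=4, S_9=4
t=9: S=4, d=6, jump=3, S_10=7
t=10: S=7, d=0, jump=-2, S_11=5
t=11: S=5, d=6, jump=3, S_12=8
t=12: S=8, d=1, jump=-2, S_13=6
t=13: S=6, d=8, jump=0, S_14=6


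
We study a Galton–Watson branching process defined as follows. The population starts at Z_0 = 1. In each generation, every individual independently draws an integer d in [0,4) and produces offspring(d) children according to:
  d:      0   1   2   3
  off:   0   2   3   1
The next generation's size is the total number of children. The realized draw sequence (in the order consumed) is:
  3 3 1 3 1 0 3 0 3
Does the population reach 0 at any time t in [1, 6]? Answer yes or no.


gen 0: Z_0=1, draws=[3], offspring=[1], Z_1=1
gen 1: Z_1=1, draws=[3], offspring=[1], Z_2=1
gen 2: Z_2=1, draws=[1], offspring=[2], Z_3=2
gen 3: Z_3=2, draws=[3, 1], offspring=[1, 2], Z_4=3
gen 4: Z_4=3, draws=[0, 3, 0], offspring=[0, 1, 0], Z_5=1
gen 5: Z_5=1, draws=[3], offspring=[1], Z_6=1

no


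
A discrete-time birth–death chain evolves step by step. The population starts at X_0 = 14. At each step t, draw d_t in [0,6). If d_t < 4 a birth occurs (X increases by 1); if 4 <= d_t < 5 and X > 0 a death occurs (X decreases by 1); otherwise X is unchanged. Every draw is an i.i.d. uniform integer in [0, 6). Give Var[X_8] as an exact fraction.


X can drop by at most 1 per step and X_0 = 14 > T = 8, so X_t >= 14 − t >= 6 > 0 for every t <= 8: the floor at 0 (the 'and X > 0' condition) never binds. Hence X_8 = X_0 + Σ_{t<8} Y_t with i.i.d. increments Y_t = y(d_t) ∈ {+1, −1, 0}.
Outcome values over d=0..5: [1, 1, 1, 1, -1, 0]
Σy = 3, Σy² = 5, M = 6
μ = 3/6 = 1/2,  σ² = 5/6 − (1/2)² = 7/12
Independent increments: Var[X_8] = 8·σ² = 8·(7/12) = 14/3

14/3


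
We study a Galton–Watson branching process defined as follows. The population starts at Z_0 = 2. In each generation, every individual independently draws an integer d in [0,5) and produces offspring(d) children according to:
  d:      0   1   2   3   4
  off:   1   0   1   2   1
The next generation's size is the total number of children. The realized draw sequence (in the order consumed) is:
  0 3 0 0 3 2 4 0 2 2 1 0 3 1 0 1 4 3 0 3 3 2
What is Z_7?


5

gen 0: Z_0=2, draws=[0, 3], offspring=[1, 2], Z_1=3
gen 1: Z_1=3, draws=[0, 0, 3], offspring=[1, 1, 2], Z_2=4
gen 2: Z_2=4, draws=[2, 4, 0, 2], offspring=[1, 1, 1, 1], Z_3=4
gen 3: Z_3=4, draws=[2, 1, 0, 3], offspring=[1, 0, 1, 2], Z_4=4
gen 4: Z_4=4, draws=[1, 0, 1, 4], offspring=[0, 1, 0, 1], Z_5=2
gen 5: Z_5=2, draws=[3, 0], offspring=[2, 1], Z_6=3
gen 6: Z_6=3, draws=[3, 3, 2], offspring=[2, 2, 1], Z_7=5


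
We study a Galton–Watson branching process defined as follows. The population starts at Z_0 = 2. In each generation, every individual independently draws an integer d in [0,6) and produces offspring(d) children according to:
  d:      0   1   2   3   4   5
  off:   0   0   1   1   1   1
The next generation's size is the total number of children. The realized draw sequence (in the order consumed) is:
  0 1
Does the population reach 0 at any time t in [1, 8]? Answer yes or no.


yes

gen 0: Z_0=2, draws=[0, 1], offspring=[0, 0], Z_1=0
gen 1: Z_1=0, draws=[], offspring=[], Z_2=0
gen 2: Z_2=0, draws=[], offspring=[], Z_3=0
gen 3: Z_3=0, draws=[], offspring=[], Z_4=0
gen 4: Z_4=0, draws=[], offspring=[], Z_5=0
gen 5: Z_5=0, draws=[], offspring=[], Z_6=0
gen 6: Z_6=0, draws=[], offspring=[], Z_7=0
gen 7: Z_7=0, draws=[], offspring=[], Z_8=0


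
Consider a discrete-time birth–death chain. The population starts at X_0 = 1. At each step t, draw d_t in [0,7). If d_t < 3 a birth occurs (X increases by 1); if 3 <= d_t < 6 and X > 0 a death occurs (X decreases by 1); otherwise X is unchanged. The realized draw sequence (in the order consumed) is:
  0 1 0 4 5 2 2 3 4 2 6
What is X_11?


t=0: X=1, d=0 → birth, X_1=2
t=1: X=2, d=1 → birth, X_2=3
t=2: X=3, d=0 → birth, X_3=4
t=3: X=4, d=4 → death, X_4=3
t=4: X=3, d=5 → death, X_5=2
t=5: X=2, d=2 → birth, X_6=3
t=6: X=3, d=2 → birth, X_7=4
t=7: X=4, d=3 → death, X_8=3
t=8: X=3, d=4 → death, X_9=2
t=9: X=2, d=2 → birth, X_10=3
t=10: X=3, d=6 → hold, X_11=3

3


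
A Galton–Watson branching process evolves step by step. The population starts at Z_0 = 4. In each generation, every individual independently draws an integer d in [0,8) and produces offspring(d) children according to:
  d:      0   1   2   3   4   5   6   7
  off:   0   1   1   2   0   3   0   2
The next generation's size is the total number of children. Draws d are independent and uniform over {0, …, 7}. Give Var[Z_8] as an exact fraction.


Outcome values over d=0..7: [0, 1, 1, 2, 0, 3, 0, 2]
Σy = 9, Σy² = 19, M = 8
μ = 9/8 = 9/8,  σ² = 19/8 − (9/8)² = 71/64
V_0 = 0, E_0 = 4
V_1 = 71/64·E_0 + (9/8)²·V_0 = 71/16;  E_1 = 9/2
V_2 = 71/64·E_1 + (9/8)²·V_1 = 10863/1024;  E_2 = 81/16
V_3 = 71/64·E_2 + (9/8)²·V_2 = 1247967/65536;  E_3 = 729/128
V_4 = 71/64·E_3 + (9/8)²·V_3 = 127585935/4194304;  E_4 = 6561/1024
V_5 = 71/64·E_4 + (9/8)²·V_4 = 12242504511/268435456;  E_5 = 59049/8192
V_6 = 71/64·E_5 + (9/8)²·V_5 = 1129022017263/17179869184;  E_6 = 531441/65536
V_7 = 71/64·E_6 + (9/8)²·V_6 = 101342082333087/1099511627776;  E_7 = 4782969/524288
V_8 = 71/64·E_7 + (9/8)²·V_7 = 8920882192284495/70368744177664;  E_8 = 43046721/4194304

8920882192284495/70368744177664


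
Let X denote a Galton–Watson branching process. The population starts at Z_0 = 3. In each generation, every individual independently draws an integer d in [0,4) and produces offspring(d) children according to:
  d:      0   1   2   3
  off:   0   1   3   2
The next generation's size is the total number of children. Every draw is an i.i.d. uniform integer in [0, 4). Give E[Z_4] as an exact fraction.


243/16

Outcome values over d=0..3: [0, 1, 3, 2]
Σy = 6, Σy² = 14, M = 4
μ = 6/4 = 3/2,  σ² = 14/4 − (3/2)² = 5/4
E[Z_0] = 3
E[Z_1] = 3/2·E[Z_0] = 9/2
E[Z_2] = 3/2·E[Z_1] = 27/4
E[Z_3] = 3/2·E[Z_2] = 81/8
E[Z_4] = 3/2·E[Z_3] = 243/16


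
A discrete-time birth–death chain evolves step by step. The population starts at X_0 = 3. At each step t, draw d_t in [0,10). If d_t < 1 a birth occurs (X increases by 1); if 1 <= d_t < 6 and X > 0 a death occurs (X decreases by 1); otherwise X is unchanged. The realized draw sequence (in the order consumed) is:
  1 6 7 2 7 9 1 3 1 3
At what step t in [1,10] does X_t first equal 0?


7

t=0: X=3, d=1 → death, X_1=2
t=1: X=2, d=6 → hold, X_2=2
t=2: X=2, d=7 → hold, X_3=2
t=3: X=2, d=2 → death, X_4=1
t=4: X=1, d=7 → hold, X_5=1
t=5: X=1, d=9 → hold, X_6=1
t=6: X=1, d=1 → death, X_7=0
t=7: X=0, d=3 → hold, X_8=0
t=8: X=0, d=1 → hold, X_9=0
t=9: X=0, d=3 → hold, X_10=0


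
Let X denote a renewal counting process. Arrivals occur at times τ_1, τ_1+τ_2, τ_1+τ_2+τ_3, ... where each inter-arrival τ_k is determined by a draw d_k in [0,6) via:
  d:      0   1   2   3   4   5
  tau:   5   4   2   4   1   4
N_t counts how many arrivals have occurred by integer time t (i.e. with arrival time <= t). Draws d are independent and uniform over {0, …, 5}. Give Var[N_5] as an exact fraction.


Inter-arrival values over d=0..5: [5, 4, 2, 4, 1, 4]
Each d has probability 1/6, so the pmf of τ is: f(1) = 1/6, f(2) = 1/6, f(4) = 1/2, f(5) = 1/6
Let p_n(j) = P(N_n = j), with p_0 = [1]. Condition on τ_1: p_n(0) = P(τ > n), and for j >= 1, p_n(j) = Σ_{k<=n} f(k)·p_{n−k}(j−1)
p_1 = [5/6, 1/6]  (j = 0..1)
p_2 = [2/3, 11/36, 1/36]  (j = 0..2)
p_3 = [2/3, 1/4, 17/216, 1/216]  (j = 0..3)
p_4 = [1/6, 13/18, 5/54, 23/1296, 1/1296]  (j = 0..4)
p_5 = [0, 13/18, 53/216, 37/1296, 29/7776, 1/7776]  (j = 0..5)
E[N_5] = Σ j·p_5(j) = 10219/7776;  E[N_5²] = Σ j²·p_5(j) = 5245/2592
Var[N_5] = 5245/2592 − (10219/7776)² = 17927399/60466176

17927399/60466176


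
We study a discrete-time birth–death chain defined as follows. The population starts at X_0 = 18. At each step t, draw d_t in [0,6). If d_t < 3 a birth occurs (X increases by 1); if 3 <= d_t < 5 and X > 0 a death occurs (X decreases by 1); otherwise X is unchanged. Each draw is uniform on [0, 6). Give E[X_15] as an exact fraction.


41/2

X can drop by at most 1 per step and X_0 = 18 > T = 15, so X_t >= 18 − t >= 3 > 0 for every t <= 15: the floor at 0 (the 'and X > 0' condition) never binds. Hence X_15 = X_0 + Σ_{t<15} Y_t with i.i.d. increments Y_t = y(d_t) ∈ {+1, −1, 0}.
Outcome values over d=0..5: [1, 1, 1, -1, -1, 0]
Σy = 1, Σy² = 5, M = 6
μ = 1/6 = 1/6,  σ² = 5/6 − (1/6)² = 29/36
E[X_15] = 18 + 15·(1/6) = 41/2


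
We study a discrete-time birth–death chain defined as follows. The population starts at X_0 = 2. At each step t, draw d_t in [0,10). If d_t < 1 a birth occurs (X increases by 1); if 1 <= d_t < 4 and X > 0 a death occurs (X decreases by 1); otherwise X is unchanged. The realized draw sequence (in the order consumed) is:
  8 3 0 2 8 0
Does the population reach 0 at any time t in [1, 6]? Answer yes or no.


t=0: X=2, d=8 → hold, X_1=2
t=1: X=2, d=3 → death, X_2=1
t=2: X=1, d=0 → birth, X_3=2
t=3: X=2, d=2 → death, X_4=1
t=4: X=1, d=8 → hold, X_5=1
t=5: X=1, d=0 → birth, X_6=2

no


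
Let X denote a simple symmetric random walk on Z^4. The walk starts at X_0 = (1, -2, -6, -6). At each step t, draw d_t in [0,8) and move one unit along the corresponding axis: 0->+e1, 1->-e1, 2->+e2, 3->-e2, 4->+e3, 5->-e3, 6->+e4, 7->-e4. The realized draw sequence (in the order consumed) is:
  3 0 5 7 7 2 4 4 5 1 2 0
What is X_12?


t=0: X=(1, -2, -6, -6), d=3 → -e2, X_1=(1, -3, -6, -6)
t=1: X=(1, -3, -6, -6), d=0 → +e1, X_2=(2, -3, -6, -6)
t=2: X=(2, -3, -6, -6), d=5 → -e3, X_3=(2, -3, -7, -6)
t=3: X=(2, -3, -7, -6), d=7 → -e4, X_4=(2, -3, -7, -7)
t=4: X=(2, -3, -7, -7), d=7 → -e4, X_5=(2, -3, -7, -8)
t=5: X=(2, -3, -7, -8), d=2 → +e2, X_6=(2, -2, -7, -8)
t=6: X=(2, -2, -7, -8), d=4 → +e3, X_7=(2, -2, -6, -8)
t=7: X=(2, -2, -6, -8), d=4 → +e3, X_8=(2, -2, -5, -8)
t=8: X=(2, -2, -5, -8), d=5 → -e3, X_9=(2, -2, -6, -8)
t=9: X=(2, -2, -6, -8), d=1 → -e1, X_10=(1, -2, -6, -8)
t=10: X=(1, -2, -6, -8), d=2 → +e2, X_11=(1, -1, -6, -8)
t=11: X=(1, -1, -6, -8), d=0 → +e1, X_12=(2, -1, -6, -8)

(2, -1, -6, -8)


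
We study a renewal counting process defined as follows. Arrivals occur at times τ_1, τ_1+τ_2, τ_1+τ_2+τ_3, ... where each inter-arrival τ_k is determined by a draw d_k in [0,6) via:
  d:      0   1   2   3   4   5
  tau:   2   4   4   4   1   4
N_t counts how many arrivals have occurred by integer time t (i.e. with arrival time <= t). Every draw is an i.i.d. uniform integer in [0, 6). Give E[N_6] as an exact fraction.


Inter-arrival values over d=0..5: [2, 4, 4, 4, 1, 4]
Each d has probability 1/6, so the pmf of τ is: f(1) = 1/6, f(2) = 1/6, f(4) = 2/3
Renewal equation for m(n) = E[N_n]: condition on τ_1 = k (if k <= n, one arrival plus a fresh copy on the remaining n−k steps): m(n) = F(n) + Σ_{k<=n} f(k)·m(n−k), where F(n) = P(τ <= n) and m(0) = 0
m(1) = F(1) = 1/6
m(2) = F(2) + f(1)·m(1) = 1/3 + 1/6·1/6 = 13/36
m(3) = F(3) + f(1)·m(2) + f(2)·m(1) = 1/3 + 1/6·13/36 + 1/6·1/6 = 91/216
m(4) = F(4) + f(1)·m(3) + f(2)·m(2) = 1 + 1/6·91/216 + 1/6·13/36 = 1465/1296
m(5) = F(5) + f(1)·m(4) + f(2)·m(3) + f(4)·m(1) = 1 + 1/6·1465/1296 + 1/6·91/216 + 2/3·1/6 = 10651/7776
m(6) = F(6) + f(1)·m(5) + f(2)·m(4) + f(4)·m(2) = 1 + 1/6·10651/7776 + 1/6·1465/1296 + 2/3·13/36 = 77329/46656
E[N_6] = m(6) = 77329/46656

77329/46656


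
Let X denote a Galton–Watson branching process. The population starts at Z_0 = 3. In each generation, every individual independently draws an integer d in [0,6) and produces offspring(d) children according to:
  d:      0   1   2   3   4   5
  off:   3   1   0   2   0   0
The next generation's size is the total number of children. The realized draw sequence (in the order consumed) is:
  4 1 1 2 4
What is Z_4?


0

gen 0: Z_0=3, draws=[4, 1, 1], offspring=[0, 1, 1], Z_1=2
gen 1: Z_1=2, draws=[2, 4], offspring=[0, 0], Z_2=0
gen 2: Z_2=0, draws=[], offspring=[], Z_3=0
gen 3: Z_3=0, draws=[], offspring=[], Z_4=0


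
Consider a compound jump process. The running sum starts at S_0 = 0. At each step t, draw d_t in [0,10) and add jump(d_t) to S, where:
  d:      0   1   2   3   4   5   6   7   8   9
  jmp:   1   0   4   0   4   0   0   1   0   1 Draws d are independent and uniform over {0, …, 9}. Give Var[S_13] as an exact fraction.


Outcome values over d=0..9: [1, 0, 4, 0, 4, 0, 0, 1, 0, 1]
Σy = 11, Σy² = 35, M = 10
μ = 11/10 = 11/10,  σ² = 35/10 − (11/10)² = 229/100
Independent increments: Var[S_13] = 13·σ² = 13·(229/100) = 2977/100

2977/100


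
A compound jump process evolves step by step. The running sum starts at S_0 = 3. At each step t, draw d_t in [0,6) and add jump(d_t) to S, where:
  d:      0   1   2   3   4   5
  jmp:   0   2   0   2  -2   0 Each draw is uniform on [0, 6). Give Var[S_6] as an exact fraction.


34/3

Outcome values over d=0..5: [0, 2, 0, 2, -2, 0]
Σy = 2, Σy² = 12, M = 6
μ = 2/6 = 1/3,  σ² = 12/6 − (1/3)² = 17/9
Independent increments: Var[S_6] = 6·σ² = 6·(17/9) = 34/3


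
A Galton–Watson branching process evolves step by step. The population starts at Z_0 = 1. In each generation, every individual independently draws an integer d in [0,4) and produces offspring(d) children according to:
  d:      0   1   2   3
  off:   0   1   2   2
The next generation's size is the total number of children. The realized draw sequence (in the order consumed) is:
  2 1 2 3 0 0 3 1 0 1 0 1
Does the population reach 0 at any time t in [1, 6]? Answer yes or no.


gen 0: Z_0=1, draws=[2], offspring=[2], Z_1=2
gen 1: Z_1=2, draws=[1, 2], offspring=[1, 2], Z_2=3
gen 2: Z_2=3, draws=[3, 0, 0], offspring=[2, 0, 0], Z_3=2
gen 3: Z_3=2, draws=[3, 1], offspring=[2, 1], Z_4=3
gen 4: Z_4=3, draws=[0, 1, 0], offspring=[0, 1, 0], Z_5=1
gen 5: Z_5=1, draws=[1], offspring=[1], Z_6=1

no


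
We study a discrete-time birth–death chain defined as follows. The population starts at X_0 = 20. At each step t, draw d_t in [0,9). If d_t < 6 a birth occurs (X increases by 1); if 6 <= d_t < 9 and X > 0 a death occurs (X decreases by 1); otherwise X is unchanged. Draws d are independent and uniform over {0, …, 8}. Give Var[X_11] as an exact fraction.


X can drop by at most 1 per step and X_0 = 20 > T = 11, so X_t >= 20 − t >= 9 > 0 for every t <= 11: the floor at 0 (the 'and X > 0' condition) never binds. Hence X_11 = X_0 + Σ_{t<11} Y_t with i.i.d. increments Y_t = y(d_t) ∈ {+1, −1, 0}.
Outcome values over d=0..8: [1, 1, 1, 1, 1, 1, -1, -1, -1]
Σy = 3, Σy² = 9, M = 9
μ = 3/9 = 1/3,  σ² = 9/9 − (1/3)² = 8/9
Independent increments: Var[X_11] = 11·σ² = 11·(8/9) = 88/9

88/9


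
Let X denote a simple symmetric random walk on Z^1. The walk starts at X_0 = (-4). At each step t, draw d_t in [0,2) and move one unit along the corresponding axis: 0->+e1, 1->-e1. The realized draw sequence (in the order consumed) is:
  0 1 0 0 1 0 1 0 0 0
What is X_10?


t=0: X=(-4), d=0 → +e1, X_1=(-3)
t=1: X=(-3), d=1 → -e1, X_2=(-4)
t=2: X=(-4), d=0 → +e1, X_3=(-3)
t=3: X=(-3), d=0 → +e1, X_4=(-2)
t=4: X=(-2), d=1 → -e1, X_5=(-3)
t=5: X=(-3), d=0 → +e1, X_6=(-2)
t=6: X=(-2), d=1 → -e1, X_7=(-3)
t=7: X=(-3), d=0 → +e1, X_8=(-2)
t=8: X=(-2), d=0 → +e1, X_9=(-1)
t=9: X=(-1), d=0 → +e1, X_10=(0)

(0)


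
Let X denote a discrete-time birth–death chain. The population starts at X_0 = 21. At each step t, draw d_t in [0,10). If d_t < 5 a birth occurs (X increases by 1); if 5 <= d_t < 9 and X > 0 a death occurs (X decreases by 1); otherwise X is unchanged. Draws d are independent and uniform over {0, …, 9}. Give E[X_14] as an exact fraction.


112/5

X can drop by at most 1 per step and X_0 = 21 > T = 14, so X_t >= 21 − t >= 7 > 0 for every t <= 14: the floor at 0 (the 'and X > 0' condition) never binds. Hence X_14 = X_0 + Σ_{t<14} Y_t with i.i.d. increments Y_t = y(d_t) ∈ {+1, −1, 0}.
Outcome values over d=0..9: [1, 1, 1, 1, 1, -1, -1, -1, -1, 0]
Σy = 1, Σy² = 9, M = 10
μ = 1/10 = 1/10,  σ² = 9/10 − (1/10)² = 89/100
E[X_14] = 21 + 14·(1/10) = 112/5


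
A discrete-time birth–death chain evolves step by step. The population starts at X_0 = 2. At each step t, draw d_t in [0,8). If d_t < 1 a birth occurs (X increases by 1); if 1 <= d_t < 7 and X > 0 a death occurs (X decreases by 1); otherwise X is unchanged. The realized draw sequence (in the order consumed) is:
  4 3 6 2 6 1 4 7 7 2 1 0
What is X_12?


1

t=0: X=2, d=4 → death, X_1=1
t=1: X=1, d=3 → death, X_2=0
t=2: X=0, d=6 → hold, X_3=0
t=3: X=0, d=2 → hold, X_4=0
t=4: X=0, d=6 → hold, X_5=0
t=5: X=0, d=1 → hold, X_6=0
t=6: X=0, d=4 → hold, X_7=0
t=7: X=0, d=7 → hold, X_8=0
t=8: X=0, d=7 → hold, X_9=0
t=9: X=0, d=2 → hold, X_10=0
t=10: X=0, d=1 → hold, X_11=0
t=11: X=0, d=0 → birth, X_12=1


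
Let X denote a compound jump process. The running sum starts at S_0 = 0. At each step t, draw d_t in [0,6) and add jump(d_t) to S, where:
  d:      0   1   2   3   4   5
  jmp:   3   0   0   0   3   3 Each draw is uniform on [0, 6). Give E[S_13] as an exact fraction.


39/2

Outcome values over d=0..5: [3, 0, 0, 0, 3, 3]
Σy = 9, Σy² = 27, M = 6
μ = 9/6 = 3/2,  σ² = 27/6 − (3/2)² = 9/4
E[S_13] = 0 + 13·(3/2) = 39/2


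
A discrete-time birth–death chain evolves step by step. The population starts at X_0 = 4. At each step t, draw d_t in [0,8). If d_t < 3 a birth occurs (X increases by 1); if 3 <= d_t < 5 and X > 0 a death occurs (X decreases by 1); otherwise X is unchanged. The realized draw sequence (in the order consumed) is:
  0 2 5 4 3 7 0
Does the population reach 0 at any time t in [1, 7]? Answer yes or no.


t=0: X=4, d=0 → birth, X_1=5
t=1: X=5, d=2 → birth, X_2=6
t=2: X=6, d=5 → hold, X_3=6
t=3: X=6, d=4 → death, X_4=5
t=4: X=5, d=3 → death, X_5=4
t=5: X=4, d=7 → hold, X_6=4
t=6: X=4, d=0 → birth, X_7=5

no


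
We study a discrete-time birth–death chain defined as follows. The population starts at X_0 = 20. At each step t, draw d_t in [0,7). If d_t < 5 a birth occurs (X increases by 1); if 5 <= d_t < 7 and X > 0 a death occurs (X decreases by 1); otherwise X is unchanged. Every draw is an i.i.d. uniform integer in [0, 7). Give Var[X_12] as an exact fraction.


480/49

X can drop by at most 1 per step and X_0 = 20 > T = 12, so X_t >= 20 − t >= 8 > 0 for every t <= 12: the floor at 0 (the 'and X > 0' condition) never binds. Hence X_12 = X_0 + Σ_{t<12} Y_t with i.i.d. increments Y_t = y(d_t) ∈ {+1, −1, 0}.
Outcome values over d=0..6: [1, 1, 1, 1, 1, -1, -1]
Σy = 3, Σy² = 7, M = 7
μ = 3/7 = 3/7,  σ² = 7/7 − (3/7)² = 40/49
Independent increments: Var[X_12] = 12·σ² = 12·(40/49) = 480/49


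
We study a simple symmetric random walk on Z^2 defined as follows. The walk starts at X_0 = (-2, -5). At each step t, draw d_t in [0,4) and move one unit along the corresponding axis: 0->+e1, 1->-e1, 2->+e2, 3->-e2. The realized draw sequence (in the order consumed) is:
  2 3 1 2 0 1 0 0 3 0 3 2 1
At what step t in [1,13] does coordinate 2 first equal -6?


t=0: X=(-2, -5), d=2 → +e2, X_1=(-2, -4)
t=1: X=(-2, -4), d=3 → -e2, X_2=(-2, -5)
t=2: X=(-2, -5), d=1 → -e1, X_3=(-3, -5)
t=3: X=(-3, -5), d=2 → +e2, X_4=(-3, -4)
t=4: X=(-3, -4), d=0 → +e1, X_5=(-2, -4)
t=5: X=(-2, -4), d=1 → -e1, X_6=(-3, -4)
t=6: X=(-3, -4), d=0 → +e1, X_7=(-2, -4)
t=7: X=(-2, -4), d=0 → +e1, X_8=(-1, -4)
t=8: X=(-1, -4), d=3 → -e2, X_9=(-1, -5)
t=9: X=(-1, -5), d=0 → +e1, X_10=(0, -5)
t=10: X=(0, -5), d=3 → -e2, X_11=(0, -6)
t=11: X=(0, -6), d=2 → +e2, X_12=(0, -5)
t=12: X=(0, -5), d=1 → -e1, X_13=(-1, -5)

11


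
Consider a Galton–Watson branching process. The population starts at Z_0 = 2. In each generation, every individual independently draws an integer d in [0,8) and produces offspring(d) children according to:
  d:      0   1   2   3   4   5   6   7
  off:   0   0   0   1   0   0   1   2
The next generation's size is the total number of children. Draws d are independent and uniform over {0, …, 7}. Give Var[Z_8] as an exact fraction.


255/16384

Outcome values over d=0..7: [0, 0, 0, 1, 0, 0, 1, 2]
Σy = 4, Σy² = 6, M = 8
μ = 4/8 = 1/2,  σ² = 6/8 − (1/2)² = 1/2
V_0 = 0, E_0 = 2
V_1 = 1/2·E_0 + (1/2)²·V_0 = 1;  E_1 = 1
V_2 = 1/2·E_1 + (1/2)²·V_1 = 3/4;  E_2 = 1/2
V_3 = 1/2·E_2 + (1/2)²·V_2 = 7/16;  E_3 = 1/4
V_4 = 1/2·E_3 + (1/2)²·V_3 = 15/64;  E_4 = 1/8
V_5 = 1/2·E_4 + (1/2)²·V_4 = 31/256;  E_5 = 1/16
V_6 = 1/2·E_5 + (1/2)²·V_5 = 63/1024;  E_6 = 1/32
V_7 = 1/2·E_6 + (1/2)²·V_6 = 127/4096;  E_7 = 1/64
V_8 = 1/2·E_7 + (1/2)²·V_7 = 255/16384;  E_8 = 1/128


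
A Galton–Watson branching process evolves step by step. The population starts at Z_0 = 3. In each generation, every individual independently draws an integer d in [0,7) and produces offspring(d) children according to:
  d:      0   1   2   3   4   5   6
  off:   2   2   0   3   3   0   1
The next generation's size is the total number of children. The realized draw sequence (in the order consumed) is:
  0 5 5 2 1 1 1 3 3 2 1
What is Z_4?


gen 0: Z_0=3, draws=[0, 5, 5], offspring=[2, 0, 0], Z_1=2
gen 1: Z_1=2, draws=[2, 1], offspring=[0, 2], Z_2=2
gen 2: Z_2=2, draws=[1, 1], offspring=[2, 2], Z_3=4
gen 3: Z_3=4, draws=[3, 3, 2, 1], offspring=[3, 3, 0, 2], Z_4=8

8


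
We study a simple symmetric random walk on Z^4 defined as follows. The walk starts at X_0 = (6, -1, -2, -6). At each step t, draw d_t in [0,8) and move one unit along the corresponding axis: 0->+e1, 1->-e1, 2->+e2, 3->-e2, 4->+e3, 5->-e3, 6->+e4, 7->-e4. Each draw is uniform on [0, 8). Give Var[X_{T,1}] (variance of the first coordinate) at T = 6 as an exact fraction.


Outcome values over d=0..7: [1, -1, 0, 0, 0, 0, 0, 0]
Σy = 0, Σy² = 2, M = 8
μ = 0/8 = 0,  σ² = 2/8 − (0)² = 1/4
Independent increments: Var[X_6] = 6·σ² = 6·(1/4) = 3/2

3/2


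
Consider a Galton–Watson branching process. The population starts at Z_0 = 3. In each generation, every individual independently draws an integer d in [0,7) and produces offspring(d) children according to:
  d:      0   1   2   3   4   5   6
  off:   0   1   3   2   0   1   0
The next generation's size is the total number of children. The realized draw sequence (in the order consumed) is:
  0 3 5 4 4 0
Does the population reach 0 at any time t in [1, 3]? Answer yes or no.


gen 0: Z_0=3, draws=[0, 3, 5], offspring=[0, 2, 1], Z_1=3
gen 1: Z_1=3, draws=[4, 4, 0], offspring=[0, 0, 0], Z_2=0
gen 2: Z_2=0, draws=[], offspring=[], Z_3=0

yes


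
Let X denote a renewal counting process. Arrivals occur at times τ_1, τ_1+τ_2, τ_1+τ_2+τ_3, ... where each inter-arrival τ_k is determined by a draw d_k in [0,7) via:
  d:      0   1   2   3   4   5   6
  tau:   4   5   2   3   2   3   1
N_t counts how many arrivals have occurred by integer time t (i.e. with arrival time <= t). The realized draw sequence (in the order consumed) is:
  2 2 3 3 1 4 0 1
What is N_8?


3

draw d_1=2: τ_1=2, arrival time A_1=2
draw d_2=2: τ_2=2, arrival time A_2=4
draw d_3=3: τ_3=3, arrival time A_3=7
draw d_4=3: τ_4=3, arrival time A_4=10
draw d_5=1: τ_5=5, arrival time A_5=15
draw d_6=4: τ_6=2, arrival time A_6=17
draw d_7=0: τ_7=4, arrival time A_7=21
draw d_8=1: τ_8=5, arrival time A_8=26
N_t over t=0..8: 0:0 1:0 2:1 3:1 4:2 5:2 6:2 7:3 8:3


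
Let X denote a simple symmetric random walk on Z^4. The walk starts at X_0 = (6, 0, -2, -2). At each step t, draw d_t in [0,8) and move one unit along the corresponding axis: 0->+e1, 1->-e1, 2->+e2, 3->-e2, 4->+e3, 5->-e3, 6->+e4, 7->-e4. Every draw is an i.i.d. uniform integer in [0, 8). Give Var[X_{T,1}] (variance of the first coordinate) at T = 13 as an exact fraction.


Outcome values over d=0..7: [1, -1, 0, 0, 0, 0, 0, 0]
Σy = 0, Σy² = 2, M = 8
μ = 0/8 = 0,  σ² = 2/8 − (0)² = 1/4
Independent increments: Var[X_13] = 13·σ² = 13·(1/4) = 13/4

13/4


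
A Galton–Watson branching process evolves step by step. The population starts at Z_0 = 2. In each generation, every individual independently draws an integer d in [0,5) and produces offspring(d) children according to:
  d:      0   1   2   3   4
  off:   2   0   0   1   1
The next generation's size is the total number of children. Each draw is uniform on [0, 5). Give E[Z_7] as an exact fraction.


Outcome values over d=0..4: [2, 0, 0, 1, 1]
Σy = 4, Σy² = 6, M = 5
μ = 4/5 = 4/5,  σ² = 6/5 − (4/5)² = 14/25
E[Z_0] = 2
E[Z_1] = 4/5·E[Z_0] = 8/5
E[Z_2] = 4/5·E[Z_1] = 32/25
E[Z_3] = 4/5·E[Z_2] = 128/125
E[Z_4] = 4/5·E[Z_3] = 512/625
E[Z_5] = 4/5·E[Z_4] = 2048/3125
E[Z_6] = 4/5·E[Z_5] = 8192/15625
E[Z_7] = 4/5·E[Z_6] = 32768/78125

32768/78125


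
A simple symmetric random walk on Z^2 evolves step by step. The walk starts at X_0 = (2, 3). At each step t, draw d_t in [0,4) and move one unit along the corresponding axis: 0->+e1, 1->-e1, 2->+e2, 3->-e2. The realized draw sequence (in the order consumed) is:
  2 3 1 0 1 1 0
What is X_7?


t=0: X=(2, 3), d=2 → +e2, X_1=(2, 4)
t=1: X=(2, 4), d=3 → -e2, X_2=(2, 3)
t=2: X=(2, 3), d=1 → -e1, X_3=(1, 3)
t=3: X=(1, 3), d=0 → +e1, X_4=(2, 3)
t=4: X=(2, 3), d=1 → -e1, X_5=(1, 3)
t=5: X=(1, 3), d=1 → -e1, X_6=(0, 3)
t=6: X=(0, 3), d=0 → +e1, X_7=(1, 3)

(1, 3)


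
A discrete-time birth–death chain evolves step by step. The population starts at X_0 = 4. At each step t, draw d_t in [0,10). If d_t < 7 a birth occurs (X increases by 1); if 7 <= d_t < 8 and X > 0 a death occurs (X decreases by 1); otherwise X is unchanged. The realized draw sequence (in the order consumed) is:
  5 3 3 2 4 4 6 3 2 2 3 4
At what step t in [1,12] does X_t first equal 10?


t=0: X=4, d=5 → birth, X_1=5
t=1: X=5, d=3 → birth, X_2=6
t=2: X=6, d=3 → birth, X_3=7
t=3: X=7, d=2 → birth, X_4=8
t=4: X=8, d=4 → birth, X_5=9
t=5: X=9, d=4 → birth, X_6=10
t=6: X=10, d=6 → birth, X_7=11
t=7: X=11, d=3 → birth, X_8=12
t=8: X=12, d=2 → birth, X_9=13
t=9: X=13, d=2 → birth, X_10=14
t=10: X=14, d=3 → birth, X_11=15
t=11: X=15, d=4 → birth, X_12=16

6


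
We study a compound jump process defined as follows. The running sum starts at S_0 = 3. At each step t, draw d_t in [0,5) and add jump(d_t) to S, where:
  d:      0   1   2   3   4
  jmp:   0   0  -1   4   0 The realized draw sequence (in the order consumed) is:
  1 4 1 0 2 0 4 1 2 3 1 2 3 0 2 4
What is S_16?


t=0: S=3, d=1, jump=0, S_1=3
t=1: S=3, d=4, jump=0, S_2=3
t=2: S=3, d=1, jump=0, S_3=3
t=3: S=3, d=0, jump=0, S_4=3
t=4: S=3, d=2, jump=-1, S_5=2
t=5: S=2, d=0, jump=0, S_6=2
t=6: S=2, d=4, jump=0, S_7=2
t=7: S=2, d=1, jump=0, S_8=2
t=8: S=2, d=2, jump=-1, S_9=1
t=9: S=1, d=3, jump=4, S_10=5
t=10: S=5, d=1, jump=0, S_11=5
t=11: S=5, d=2, jump=-1, S_12=4
t=12: S=4, d=3, jump=4, S_13=8
t=13: S=8, d=0, jump=0, S_14=8
t=14: S=8, d=2, jump=-1, S_15=7
t=15: S=7, d=4, jump=0, S_16=7

7


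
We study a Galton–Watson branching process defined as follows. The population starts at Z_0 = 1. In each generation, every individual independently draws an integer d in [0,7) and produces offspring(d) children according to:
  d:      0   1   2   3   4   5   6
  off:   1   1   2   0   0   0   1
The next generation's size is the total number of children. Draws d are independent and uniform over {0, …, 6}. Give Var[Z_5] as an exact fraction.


Outcome values over d=0..6: [1, 1, 2, 0, 0, 0, 1]
Σy = 5, Σy² = 7, M = 7
μ = 5/7 = 5/7,  σ² = 7/7 − (5/7)² = 24/49
V_0 = 0, E_0 = 1
V_1 = 24/49·E_0 + (5/7)²·V_0 = 24/49;  E_1 = 5/7
V_2 = 24/49·E_1 + (5/7)²·V_1 = 1440/2401;  E_2 = 25/49
V_3 = 24/49·E_2 + (5/7)²·V_2 = 65400/117649;  E_3 = 125/343
V_4 = 24/49·E_3 + (5/7)²·V_3 = 2664000/5764801;  E_4 = 625/2401
V_5 = 24/49·E_4 + (5/7)²·V_4 = 102615000/282475249;  E_5 = 3125/16807

102615000/282475249


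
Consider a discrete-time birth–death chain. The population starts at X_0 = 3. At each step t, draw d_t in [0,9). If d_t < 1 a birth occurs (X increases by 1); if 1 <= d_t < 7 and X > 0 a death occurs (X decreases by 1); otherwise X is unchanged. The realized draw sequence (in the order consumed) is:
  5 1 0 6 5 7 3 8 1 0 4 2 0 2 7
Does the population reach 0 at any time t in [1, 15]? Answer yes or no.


yes

t=0: X=3, d=5 → death, X_1=2
t=1: X=2, d=1 → death, X_2=1
t=2: X=1, d=0 → birth, X_3=2
t=3: X=2, d=6 → death, X_4=1
t=4: X=1, d=5 → death, X_5=0
t=5: X=0, d=7 → hold, X_6=0
t=6: X=0, d=3 → hold, X_7=0
t=7: X=0, d=8 → hold, X_8=0
t=8: X=0, d=1 → hold, X_9=0
t=9: X=0, d=0 → birth, X_10=1
t=10: X=1, d=4 → death, X_11=0
t=11: X=0, d=2 → hold, X_12=0
t=12: X=0, d=0 → birth, X_13=1
t=13: X=1, d=2 → death, X_14=0
t=14: X=0, d=7 → hold, X_15=0


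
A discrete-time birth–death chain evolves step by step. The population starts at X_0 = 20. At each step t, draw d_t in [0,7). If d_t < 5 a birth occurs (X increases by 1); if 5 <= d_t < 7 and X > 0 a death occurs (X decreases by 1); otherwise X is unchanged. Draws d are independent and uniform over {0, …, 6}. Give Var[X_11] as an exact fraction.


440/49

X can drop by at most 1 per step and X_0 = 20 > T = 11, so X_t >= 20 − t >= 9 > 0 for every t <= 11: the floor at 0 (the 'and X > 0' condition) never binds. Hence X_11 = X_0 + Σ_{t<11} Y_t with i.i.d. increments Y_t = y(d_t) ∈ {+1, −1, 0}.
Outcome values over d=0..6: [1, 1, 1, 1, 1, -1, -1]
Σy = 3, Σy² = 7, M = 7
μ = 3/7 = 3/7,  σ² = 7/7 − (3/7)² = 40/49
Independent increments: Var[X_11] = 11·σ² = 11·(40/49) = 440/49


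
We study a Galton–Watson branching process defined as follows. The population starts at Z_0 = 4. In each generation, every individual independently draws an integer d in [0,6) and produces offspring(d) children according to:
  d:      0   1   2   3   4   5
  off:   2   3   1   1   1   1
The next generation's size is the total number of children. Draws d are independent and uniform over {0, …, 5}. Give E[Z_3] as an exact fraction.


27/2

Outcome values over d=0..5: [2, 3, 1, 1, 1, 1]
Σy = 9, Σy² = 17, M = 6
μ = 9/6 = 3/2,  σ² = 17/6 − (3/2)² = 7/12
E[Z_0] = 4
E[Z_1] = 3/2·E[Z_0] = 6
E[Z_2] = 3/2·E[Z_1] = 9
E[Z_3] = 3/2·E[Z_2] = 27/2


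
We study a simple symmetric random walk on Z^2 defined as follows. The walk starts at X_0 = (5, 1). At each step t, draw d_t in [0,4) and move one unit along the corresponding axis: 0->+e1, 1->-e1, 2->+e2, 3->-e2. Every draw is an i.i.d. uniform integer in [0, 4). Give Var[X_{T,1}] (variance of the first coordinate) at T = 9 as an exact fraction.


Outcome values over d=0..3: [1, -1, 0, 0]
Σy = 0, Σy² = 2, M = 4
μ = 0/4 = 0,  σ² = 2/4 − (0)² = 1/2
Independent increments: Var[X_9] = 9·σ² = 9·(1/2) = 9/2

9/2


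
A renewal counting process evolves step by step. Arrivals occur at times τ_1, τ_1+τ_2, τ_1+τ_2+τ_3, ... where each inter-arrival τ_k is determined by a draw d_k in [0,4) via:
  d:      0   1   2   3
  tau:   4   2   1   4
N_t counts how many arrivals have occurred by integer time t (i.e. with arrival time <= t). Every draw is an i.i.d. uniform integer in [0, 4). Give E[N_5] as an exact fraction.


1669/1024

Inter-arrival values over d=0..3: [4, 2, 1, 4]
Each d has probability 1/4, so the pmf of τ is: f(1) = 1/4, f(2) = 1/4, f(4) = 1/2
Renewal equation for m(n) = E[N_n]: condition on τ_1 = k (if k <= n, one arrival plus a fresh copy on the remaining n−k steps): m(n) = F(n) + Σ_{k<=n} f(k)·m(n−k), where F(n) = P(τ <= n) and m(0) = 0
m(1) = F(1) = 1/4
m(2) = F(2) + f(1)·m(1) = 1/2 + 1/4·1/4 = 9/16
m(3) = F(3) + f(1)·m(2) + f(2)·m(1) = 1/2 + 1/4·9/16 + 1/4·1/4 = 45/64
m(4) = F(4) + f(1)·m(3) + f(2)·m(2) = 1 + 1/4·45/64 + 1/4·9/16 = 337/256
m(5) = F(5) + f(1)·m(4) + f(2)·m(3) + f(4)·m(1) = 1 + 1/4·337/256 + 1/4·45/64 + 1/2·1/4 = 1669/1024
E[N_5] = m(5) = 1669/1024


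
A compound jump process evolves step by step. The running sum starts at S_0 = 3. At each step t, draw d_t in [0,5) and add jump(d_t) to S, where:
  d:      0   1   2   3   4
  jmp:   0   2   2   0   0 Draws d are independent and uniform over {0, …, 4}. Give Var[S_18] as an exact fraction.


432/25

Outcome values over d=0..4: [0, 2, 2, 0, 0]
Σy = 4, Σy² = 8, M = 5
μ = 4/5 = 4/5,  σ² = 8/5 − (4/5)² = 24/25
Independent increments: Var[S_18] = 18·σ² = 18·(24/25) = 432/25


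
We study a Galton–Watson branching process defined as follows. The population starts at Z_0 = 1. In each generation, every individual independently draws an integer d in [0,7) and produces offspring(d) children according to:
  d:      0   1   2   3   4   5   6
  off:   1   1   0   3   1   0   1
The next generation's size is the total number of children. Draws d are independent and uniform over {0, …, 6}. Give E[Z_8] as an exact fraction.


Outcome values over d=0..6: [1, 1, 0, 3, 1, 0, 1]
Σy = 7, Σy² = 13, M = 7
μ = 7/7 = 1,  σ² = 13/7 − (1)² = 6/7
E[Z_0] = 1
E[Z_1] = 1·E[Z_0] = 1
E[Z_2] = 1·E[Z_1] = 1
E[Z_3] = 1·E[Z_2] = 1
E[Z_4] = 1·E[Z_3] = 1
E[Z_5] = 1·E[Z_4] = 1
E[Z_6] = 1·E[Z_5] = 1
E[Z_7] = 1·E[Z_6] = 1
E[Z_8] = 1·E[Z_7] = 1

1


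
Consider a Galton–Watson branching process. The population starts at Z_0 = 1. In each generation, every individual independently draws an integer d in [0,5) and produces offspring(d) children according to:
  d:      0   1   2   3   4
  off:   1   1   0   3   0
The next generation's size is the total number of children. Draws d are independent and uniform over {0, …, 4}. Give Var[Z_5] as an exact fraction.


6

Outcome values over d=0..4: [1, 1, 0, 3, 0]
Σy = 5, Σy² = 11, M = 5
μ = 5/5 = 1,  σ² = 11/5 − (1)² = 6/5
V_0 = 0, E_0 = 1
V_1 = 6/5·E_0 + (1)²·V_0 = 6/5;  E_1 = 1
V_2 = 6/5·E_1 + (1)²·V_1 = 12/5;  E_2 = 1
V_3 = 6/5·E_2 + (1)²·V_2 = 18/5;  E_3 = 1
V_4 = 6/5·E_3 + (1)²·V_3 = 24/5;  E_4 = 1
V_5 = 6/5·E_4 + (1)²·V_4 = 6;  E_5 = 1


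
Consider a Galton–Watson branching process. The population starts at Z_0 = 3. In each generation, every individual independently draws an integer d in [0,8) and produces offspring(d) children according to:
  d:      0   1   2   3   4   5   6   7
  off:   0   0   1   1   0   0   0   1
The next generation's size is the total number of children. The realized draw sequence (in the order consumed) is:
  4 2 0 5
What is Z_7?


0

gen 0: Z_0=3, draws=[4, 2, 0], offspring=[0, 1, 0], Z_1=1
gen 1: Z_1=1, draws=[5], offspring=[0], Z_2=0
gen 2: Z_2=0, draws=[], offspring=[], Z_3=0
gen 3: Z_3=0, draws=[], offspring=[], Z_4=0
gen 4: Z_4=0, draws=[], offspring=[], Z_5=0
gen 5: Z_5=0, draws=[], offspring=[], Z_6=0
gen 6: Z_6=0, draws=[], offspring=[], Z_7=0


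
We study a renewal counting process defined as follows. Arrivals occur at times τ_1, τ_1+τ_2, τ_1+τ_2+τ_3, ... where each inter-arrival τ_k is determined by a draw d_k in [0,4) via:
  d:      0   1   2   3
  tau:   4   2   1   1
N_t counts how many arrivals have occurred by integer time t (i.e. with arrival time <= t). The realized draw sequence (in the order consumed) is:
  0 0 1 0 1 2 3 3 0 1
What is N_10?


3

draw d_1=0: τ_1=4, arrival time A_1=4
draw d_2=0: τ_2=4, arrival time A_2=8
draw d_3=1: τ_3=2, arrival time A_3=10
draw d_4=0: τ_4=4, arrival time A_4=14
draw d_5=1: τ_5=2, arrival time A_5=16
draw d_6=2: τ_6=1, arrival time A_6=17
draw d_7=3: τ_7=1, arrival time A_7=18
draw d_8=3: τ_8=1, arrival time A_8=19
draw d_9=0: τ_9=4, arrival time A_9=23
draw d_10=1: τ_10=2, arrival time A_10=25
N_t over t=0..10: 0:0 1:0 2:0 3:0 4:1 5:1 6:1 7:1 8:2 9:2 10:3


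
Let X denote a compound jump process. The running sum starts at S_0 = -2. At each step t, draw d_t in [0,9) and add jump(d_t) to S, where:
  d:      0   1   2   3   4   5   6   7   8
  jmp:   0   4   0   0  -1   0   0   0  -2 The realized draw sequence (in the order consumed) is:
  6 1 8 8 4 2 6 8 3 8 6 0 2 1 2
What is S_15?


t=0: S=-2, d=6, jump=0, S_1=-2
t=1: S=-2, d=1, jump=4, S_2=2
t=2: S=2, d=8, jump=-2, S_3=0
t=3: S=0, d=8, jump=-2, S_4=-2
t=4: S=-2, d=4, jump=-1, S_5=-3
t=5: S=-3, d=2, jump=0, S_6=-3
t=6: S=-3, d=6, jump=0, S_7=-3
t=7: S=-3, d=8, jump=-2, S_8=-5
t=8: S=-5, d=3, jump=0, S_9=-5
t=9: S=-5, d=8, jump=-2, S_10=-7
t=10: S=-7, d=6, jump=0, S_11=-7
t=11: S=-7, d=0, jump=0, S_12=-7
t=12: S=-7, d=2, jump=0, S_13=-7
t=13: S=-7, d=1, jump=4, S_14=-3
t=14: S=-3, d=2, jump=0, S_15=-3

-3


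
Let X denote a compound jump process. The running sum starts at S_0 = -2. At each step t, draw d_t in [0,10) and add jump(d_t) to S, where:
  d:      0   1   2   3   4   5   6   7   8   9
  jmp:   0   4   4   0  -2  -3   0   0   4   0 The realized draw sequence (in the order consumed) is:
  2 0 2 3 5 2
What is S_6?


7

t=0: S=-2, d=2, jump=4, S_1=2
t=1: S=2, d=0, jump=0, S_2=2
t=2: S=2, d=2, jump=4, S_3=6
t=3: S=6, d=3, jump=0, S_4=6
t=4: S=6, d=5, jump=-3, S_5=3
t=5: S=3, d=2, jump=4, S_6=7
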